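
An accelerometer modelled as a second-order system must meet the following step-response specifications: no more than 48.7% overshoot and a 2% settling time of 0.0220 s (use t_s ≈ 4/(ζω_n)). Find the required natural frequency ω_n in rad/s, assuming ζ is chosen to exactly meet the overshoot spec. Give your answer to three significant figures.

ω_n ≈ 814 rad/s

From %OS = 100·exp(−πζ/√(1−ζ²)), invert to get ζ = −ln(OS)/√(π² + ln²(OS)) with OS = 0.487.
−ln 0.487 = 0.7195, so ζ = 0.7195/√(π² + 0.5177) = 0.223.
Then ω_n = 4/(ζ t_s) = 4/(0.223 × 0.0220) = 814 rad/s.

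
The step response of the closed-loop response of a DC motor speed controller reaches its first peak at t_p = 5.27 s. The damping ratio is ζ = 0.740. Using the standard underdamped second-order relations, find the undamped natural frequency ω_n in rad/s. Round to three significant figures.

ω_n ≈ 0.886 rad/s

Peak time t_p = π/ω_d, so ω_d = π/t_p = π/5.27 = 0.596 rad/s.
ω_n = ω_d/√(1−ζ²) = 0.596/√0.452 = 0.886 rad/s.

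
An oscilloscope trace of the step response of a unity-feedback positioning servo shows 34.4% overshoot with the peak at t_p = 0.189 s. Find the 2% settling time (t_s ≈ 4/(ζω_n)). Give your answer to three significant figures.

The overshoot fixes ζ = −ln(OS)/√(π²+ln²(OS)) = 0.322.
t_p = π/ω_d ⇒ ω_d = 16.6 rad/s; then ω_n = ω_d/√(1−ζ²) = 17.6 rad/s.
t_s ≈ 4/(ζω_n) = 4/(0.322·17.6) = 0.708 s.

t_s ≈ 0.708 s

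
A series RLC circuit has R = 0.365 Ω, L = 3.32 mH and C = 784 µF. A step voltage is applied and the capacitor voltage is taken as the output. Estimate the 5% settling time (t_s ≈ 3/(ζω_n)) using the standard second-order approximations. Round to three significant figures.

t_s ≈ 0.0546 s

For a series RLC circuit (capacitor voltage as output), ω_n = 1/√(LC) = 1/√(3.32 mH · 784 µF) = 620 rad/s.
ζ = (R/2)·√(C/L) = (0.365/2)·√(784 µF/3.32 mH) = 0.0887.
t_s ≈ 3/(ζω_n) = 0.0546 s.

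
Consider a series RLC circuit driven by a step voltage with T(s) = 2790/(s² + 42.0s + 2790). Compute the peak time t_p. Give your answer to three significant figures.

Matching coefficients with s² + 2ζω_n s + ω_n² gives ω_n² = 2790 ⇒ ω_n = 52.8 rad/s, and ζ = 42.0/(2ω_n) = 0.398.
ω_d = ω_n√(1−ζ²) = 48.5 rad/s. Then t_p = π/ω_d = 0.0648 s.

t_p ≈ 0.0648 s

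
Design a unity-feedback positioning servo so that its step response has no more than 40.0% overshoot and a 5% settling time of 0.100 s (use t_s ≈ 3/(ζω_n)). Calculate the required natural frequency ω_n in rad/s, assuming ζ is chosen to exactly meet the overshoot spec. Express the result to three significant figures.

ω_n ≈ 107 rad/s

Inverting the overshoot relation: ζ = |ln 0.400|/√(π² + ln²0.400) = 0.280.
Then ω_n = 3/(ζ t_s) = 3/(0.280 × 0.100) = 107 rad/s.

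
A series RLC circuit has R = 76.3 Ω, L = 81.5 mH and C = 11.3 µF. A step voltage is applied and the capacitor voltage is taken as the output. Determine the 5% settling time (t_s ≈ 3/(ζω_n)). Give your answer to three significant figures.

For a series RLC circuit (capacitor voltage as output), ω_n = 1/√(LC) = 1/√(81.5 mH · 11.3 µF) = 1040 rad/s.
ζ = (R/2)·√(C/L) = (76.3/2)·√(11.3 µF/81.5 mH) = 0.449.
t_s ≈ 3/(ζω_n) = 0.00641 s.

t_s ≈ 0.00641 s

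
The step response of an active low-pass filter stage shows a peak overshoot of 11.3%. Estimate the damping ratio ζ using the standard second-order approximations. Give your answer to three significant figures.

ζ ≈ 0.570

From %OS = 100·exp(−πζ/√(1−ζ²)), invert to get ζ = −ln(OS)/√(π² + ln²(OS)) with OS = 0.113.
−ln 0.113 = 2.180, so ζ = 2.180/√(π² + 4.754) = 0.570.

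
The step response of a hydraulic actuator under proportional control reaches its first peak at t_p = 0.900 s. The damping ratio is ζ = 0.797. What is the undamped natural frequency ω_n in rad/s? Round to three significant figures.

Peak time t_p = π/ω_d, so ω_d = π/t_p = π/0.900 = 3.49 rad/s.
ω_n = ω_d/√(1−ζ²) = 3.49/√0.365 = 5.78 rad/s.

ω_n ≈ 5.78 rad/s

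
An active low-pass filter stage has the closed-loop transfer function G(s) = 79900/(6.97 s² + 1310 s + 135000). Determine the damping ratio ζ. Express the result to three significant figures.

Dividing through by 6.97: denominator becomes s² + 187.9 s + 19370.
So ω_n = √19370 = 139 rad/s and ζ = 187.9/(2·139) = 0.675.

ζ ≈ 0.675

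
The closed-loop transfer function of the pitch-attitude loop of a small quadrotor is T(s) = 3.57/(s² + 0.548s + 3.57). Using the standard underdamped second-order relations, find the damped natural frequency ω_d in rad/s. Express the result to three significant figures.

Comparing the denominator to s² + 2ζω_n s + ω_n²: ω_n = √3.57 = 1.89 rad/s, and 2ζω_n = 0.548 so ζ = 0.548/(2·1.89) = 0.145.
ω_d = 1.89·√(1 − 0.145²) = 1.87 rad/s.

ω_d ≈ 1.87 rad/s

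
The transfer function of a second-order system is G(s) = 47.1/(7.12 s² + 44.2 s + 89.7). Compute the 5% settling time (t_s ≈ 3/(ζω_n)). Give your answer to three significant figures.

t_s ≈ 0.967 s

Dividing through by 7.12: denominator becomes s² + 6.208 s + 12.60.
So ω_n = √12.60 = 3.55 rad/s and ζ = 6.208/(2·3.55) = 0.874.
t_s ≈ 3/(ζω_n) = 0.967 s.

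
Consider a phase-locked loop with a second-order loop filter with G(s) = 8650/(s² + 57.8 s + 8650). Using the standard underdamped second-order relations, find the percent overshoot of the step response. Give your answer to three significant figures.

%OS ≈ 35.8%

Matching coefficients with s² + 2ζω_n s + ω_n² gives ω_n² = 8650 ⇒ ω_n = 93.0 rad/s, and ζ = 57.8/(2ω_n) = 0.311.
%OS = 100·exp(−πζ/√(1−ζ²)) = 35.8%.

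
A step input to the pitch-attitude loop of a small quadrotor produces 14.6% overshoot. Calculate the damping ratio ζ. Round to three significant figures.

ζ ≈ 0.522

ζ = −ln(OS)/√(π² + (ln OS)²). With OS = 0.146, ln OS = −1.924 and ζ = 1.924/3.684 = 0.522.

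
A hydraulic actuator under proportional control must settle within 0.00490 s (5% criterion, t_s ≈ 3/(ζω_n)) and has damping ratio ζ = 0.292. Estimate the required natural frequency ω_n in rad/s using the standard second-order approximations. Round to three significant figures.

ω_n ≈ 2100 rad/s

Rearranging t_s ≈ 3/(ζω_n) gives ω_n = 3/(ζ·t_s) = 3/(0.292 × 0.00490) = 2100 rad/s.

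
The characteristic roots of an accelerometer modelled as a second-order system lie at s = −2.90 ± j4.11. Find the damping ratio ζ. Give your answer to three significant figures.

ζ ≈ 0.577

|pole| = ω_n = √(2.90² + 4.11²) = 5.03 rad/s; ζ = cos θ = σ/ω_n = 0.577.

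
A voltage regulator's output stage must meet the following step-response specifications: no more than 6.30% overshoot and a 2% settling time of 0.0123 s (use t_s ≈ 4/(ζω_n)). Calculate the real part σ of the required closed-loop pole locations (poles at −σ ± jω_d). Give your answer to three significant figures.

The settling-time spec alone fixes σ = ζω_n = 4/t_s = 4/0.0123 = 325.
(Overshoot then fixes ζ = 0.661 and hence ω_d = σ·√(1−ζ²)/ζ = 370 rad/s.)

σ ≈ 325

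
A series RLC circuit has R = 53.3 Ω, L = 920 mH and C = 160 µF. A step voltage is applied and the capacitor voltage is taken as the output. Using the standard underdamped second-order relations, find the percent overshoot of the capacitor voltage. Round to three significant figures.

%OS ≈ 30.7%

For a series RLC circuit (capacitor voltage as output), ω_n = 1/√(LC) = 1/√(920 mH · 160 µF) = 82.4 rad/s.
ζ = (R/2)·√(C/L) = (53.3/2)·√(160 µF/920 mH) = 0.351.
Overshoot: exp(−π·0.351/√(1−0.351²)) = 0.307, i.e. 30.7%.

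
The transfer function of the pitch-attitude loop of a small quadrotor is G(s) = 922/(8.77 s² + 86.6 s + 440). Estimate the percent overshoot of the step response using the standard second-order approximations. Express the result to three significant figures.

Dividing through by 8.77: denominator becomes s² + 9.875 s + 50.17.
So ω_n = √50.17 = 7.08 rad/s and ζ = 9.875/(2·7.08) = 0.697.
%OS = 100 e^{−πζ/√(1−ζ²)} with ζ = 0.697 gives 4.72%.

%OS ≈ 4.72%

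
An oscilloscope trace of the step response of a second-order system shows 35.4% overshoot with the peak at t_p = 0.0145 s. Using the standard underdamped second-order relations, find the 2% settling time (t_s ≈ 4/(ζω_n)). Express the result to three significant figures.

From the overshoot, ζ = −ln(OS)/√(π²+ln²(OS)) = 0.314.
t_p = π/ω_d ⇒ ω_d = 217 rad/s; then ω_n = ω_d/√(1−ζ²) = 228 rad/s.
t_s ≈ 4/(ζω_n) = 4/(0.314·228) = 0.0559 s.

t_s ≈ 0.0559 s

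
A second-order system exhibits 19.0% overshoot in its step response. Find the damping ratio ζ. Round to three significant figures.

ζ ≈ 0.467

From %OS = 100·exp(−πζ/√(1−ζ²)), invert to get ζ = −ln(OS)/√(π² + ln²(OS)) with OS = 0.190.
−ln 0.190 = 1.661, so ζ = 1.661/√(π² + 2.758) = 0.467.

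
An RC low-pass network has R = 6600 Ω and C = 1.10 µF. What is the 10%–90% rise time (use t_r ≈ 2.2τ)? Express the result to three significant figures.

t_r ≈ 0.0160 s

τ = RC = 6600 × 1.10 µF = 0.00726 s.
t_r ≈ 2.2τ = 0.0160 s.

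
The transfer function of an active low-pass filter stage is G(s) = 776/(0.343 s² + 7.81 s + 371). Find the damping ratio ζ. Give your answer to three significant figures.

ζ ≈ 0.346

Dividing through by 0.343: denominator becomes s² + 22.77 s + 1082.
So ω_n = √1082 = 32.9 rad/s and ζ = 22.77/(2·32.9) = 0.346.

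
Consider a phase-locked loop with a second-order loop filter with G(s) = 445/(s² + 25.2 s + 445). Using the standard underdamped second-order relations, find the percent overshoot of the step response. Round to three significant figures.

ω_n = √445 = 21.1 rad/s; ζ = 25.2/(2·21.1) = 0.597.
%OS = 100·exp(−πζ/√(1−ζ²)) = 9.64%.

%OS ≈ 9.64%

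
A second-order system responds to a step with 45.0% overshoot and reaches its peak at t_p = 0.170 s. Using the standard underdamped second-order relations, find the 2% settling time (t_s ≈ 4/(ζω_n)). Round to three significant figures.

t_s ≈ 0.852 s

ζ from %OS: ζ = |ln 0.450|/√(π²+ln²0.450) = 0.246.
t_p = π/ω_d ⇒ ω_d = 18.5 rad/s; then ω_n = ω_d/√(1−ζ²) = 19.1 rad/s.
t_s ≈ 4/(ζω_n) = 4/(0.246·19.1) = 0.852 s.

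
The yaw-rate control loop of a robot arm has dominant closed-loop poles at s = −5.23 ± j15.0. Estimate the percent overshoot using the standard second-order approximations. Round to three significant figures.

With σ = 5.23, ω_d = 15.0: ω_n = √(σ²+ω_d²) = 15.9 rad/s, ζ = σ/ω_n = 0.329.
%OS = 100·exp(−πζ/√(1−ζ²)) = 33.4%.

%OS ≈ 33.4%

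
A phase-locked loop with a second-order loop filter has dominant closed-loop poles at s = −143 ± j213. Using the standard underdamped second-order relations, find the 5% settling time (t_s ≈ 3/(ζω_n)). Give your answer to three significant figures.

For poles at −σ ± jω_d, ζω_n = σ = 143, so t_s ≈ 3/σ = 0.0210 s.

t_s ≈ 0.0210 s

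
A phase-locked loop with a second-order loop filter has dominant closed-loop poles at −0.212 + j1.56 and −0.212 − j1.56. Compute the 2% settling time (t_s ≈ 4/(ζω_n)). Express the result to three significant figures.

t_s ≈ 18.9 s

For poles at −σ ± jω_d, ζω_n = σ = 0.212, so t_s ≈ 4/σ = 18.9 s.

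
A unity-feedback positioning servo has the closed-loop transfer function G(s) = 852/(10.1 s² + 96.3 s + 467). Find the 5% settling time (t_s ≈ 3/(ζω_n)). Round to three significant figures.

Dividing through by 10.1: denominator becomes s² + 9.535 s + 46.24.
So ω_n = √46.24 = 6.80 rad/s and ζ = 9.535/(2·6.80) = 0.701.
t_s ≈ 3/(ζω_n) = 0.629 s.

t_s ≈ 0.629 s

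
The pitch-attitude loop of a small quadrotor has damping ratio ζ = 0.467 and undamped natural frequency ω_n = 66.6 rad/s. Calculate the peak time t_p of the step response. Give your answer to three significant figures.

The damped frequency is ω_d = ω_n√(1−ζ²) = 66.6·√(1−0.218) = 58.9 rad/s.
Peak time t_p = π/ω_d = π/58.9 = 0.0533 s.

t_p ≈ 0.0533 s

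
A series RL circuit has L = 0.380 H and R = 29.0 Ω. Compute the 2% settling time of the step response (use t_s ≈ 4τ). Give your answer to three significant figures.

t_s ≈ 0.0524 s

τ = L/R = 0.380/29.0 = 0.0131 s.
t_s ≈ 4τ = 0.0524 s.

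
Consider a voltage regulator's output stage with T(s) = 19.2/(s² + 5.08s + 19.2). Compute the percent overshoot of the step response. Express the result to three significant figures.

%OS ≈ 10.7%

ω_n = √19.2 = 4.38 rad/s; ζ = 5.08/(2·4.38) = 0.580.
%OS = 100 e^{−πζ/√(1−ζ²)} with ζ = 0.580 gives 10.7%.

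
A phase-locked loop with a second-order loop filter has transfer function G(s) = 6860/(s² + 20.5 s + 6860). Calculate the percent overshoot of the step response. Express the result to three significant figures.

ω_n = √6860 = 82.8 rad/s; ζ = 20.5/(2·82.8) = 0.124.
%OS = 100 e^{−πζ/√(1−ζ²)} with ζ = 0.124 gives 67.6%.

%OS ≈ 67.6%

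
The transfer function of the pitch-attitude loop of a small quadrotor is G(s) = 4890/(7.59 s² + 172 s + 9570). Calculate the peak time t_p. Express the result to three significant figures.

Dividing through by 7.59: denominator becomes s² + 22.66 s + 1261.
So ω_n = √1261 = 35.5 rad/s and ζ = 22.66/(2·35.5) = 0.319.
The damped frequency ω_d = ω_n√(1−ζ²) = 33.7 rad/s. t_p = π/ω_d = 0.0934 s.

t_p ≈ 0.0934 s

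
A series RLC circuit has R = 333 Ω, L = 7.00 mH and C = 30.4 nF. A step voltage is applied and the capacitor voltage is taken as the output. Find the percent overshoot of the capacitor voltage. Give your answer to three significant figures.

%OS ≈ 31.3%

For a series RLC circuit (capacitor voltage as output), ω_n = 1/√(LC) = 1/√(7.00 mH · 30.4 nF) = 68600 rad/s.
ζ = (R/2)·√(C/L) = (333/2)·√(30.4 nF/7.00 mH) = 0.347.
%OS = 100·exp(−πζ/√(1−ζ²)) = 31.3%.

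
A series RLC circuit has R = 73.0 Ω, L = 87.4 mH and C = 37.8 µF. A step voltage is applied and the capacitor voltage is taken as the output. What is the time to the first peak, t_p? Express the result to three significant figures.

t_p ≈ 0.00877 s

For a series RLC circuit (capacitor voltage as output), ω_n = 1/√(LC) = 1/√(87.4 mH · 37.8 µF) = 550 rad/s.
ζ = (R/2)·√(C/L) = (73.0/2)·√(37.8 µF/87.4 mH) = 0.759.
The damped frequency ω_d = ω_n√(1−ζ²) = 358 rad/s. t_p = π/ω_d = 0.00877 s.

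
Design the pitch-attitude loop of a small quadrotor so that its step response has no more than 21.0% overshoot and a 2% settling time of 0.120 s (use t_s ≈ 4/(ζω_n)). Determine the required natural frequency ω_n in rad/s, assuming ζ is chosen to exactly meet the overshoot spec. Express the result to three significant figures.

From %OS = 100·exp(−πζ/√(1−ζ²)), invert to get ζ = −ln(OS)/√(π² + ln²(OS)) with OS = 0.210.
−ln 0.210 = 1.561, so ζ = 1.561/√(π² + 2.436) = 0.445.
From t_s ≈ 4/(ζω_n): ω_n = 4/(ζ·t_s) = 4/(0.445·0.120) = 74.9 rad/s.

ω_n ≈ 74.9 rad/s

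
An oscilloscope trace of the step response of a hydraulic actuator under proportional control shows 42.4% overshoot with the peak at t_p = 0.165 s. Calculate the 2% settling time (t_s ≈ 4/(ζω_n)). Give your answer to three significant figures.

t_s ≈ 0.769 s

ζ from %OS: ζ = |ln 0.424|/√(π²+ln²0.424) = 0.263.
From t_p = π/ω_d, ω_d = π/0.165 = 19.0 rad/s, so ω_n = ω_d/√(1−ζ²) = 19.7 rad/s.
t_s ≈ 4/(ζω_n) = 4/(0.263·19.7) = 0.769 s.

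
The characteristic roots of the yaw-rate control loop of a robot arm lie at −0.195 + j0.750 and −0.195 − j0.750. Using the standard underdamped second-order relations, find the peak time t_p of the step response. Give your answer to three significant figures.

t_p ≈ 4.19 s

t_p = π/ω_d with ω_d = 0.750 (the imaginary part), so t_p = 4.19 s.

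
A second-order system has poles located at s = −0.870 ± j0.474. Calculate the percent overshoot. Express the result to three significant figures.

%OS ≈ 0.313%

|pole| = ω_n = √(0.870² + 0.474²) = 0.991 rad/s; ζ = cos θ = σ/ω_n = 0.878.
%OS = 100 e^{−πζ/√(1−ζ²)} with ζ = 0.878 gives 0.313%.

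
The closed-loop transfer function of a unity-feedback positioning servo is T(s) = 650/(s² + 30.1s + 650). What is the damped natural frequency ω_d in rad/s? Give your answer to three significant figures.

ω_d ≈ 20.6 rad/s

ω_n = √650 = 25.5 rad/s; ζ = 30.1/(2·25.5) = 0.590.
The damped frequency ω_d = ω_n√(1−ζ²) = 20.6 rad/s.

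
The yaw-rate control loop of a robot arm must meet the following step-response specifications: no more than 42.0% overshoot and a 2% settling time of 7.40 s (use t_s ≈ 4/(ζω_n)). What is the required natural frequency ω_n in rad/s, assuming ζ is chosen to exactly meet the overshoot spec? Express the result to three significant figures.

From %OS = 100·exp(−πζ/√(1−ζ²)), invert to get ζ = −ln(OS)/√(π² + ln²(OS)) with OS = 0.420.
−ln 0.420 = 0.8675, so ζ = 0.8675/√(π² + 0.7526) = 0.266.
Then ω_n = 4/(ζ t_s) = 4/(0.266 × 7.40) = 2.03 rad/s.

ω_n ≈ 2.03 rad/s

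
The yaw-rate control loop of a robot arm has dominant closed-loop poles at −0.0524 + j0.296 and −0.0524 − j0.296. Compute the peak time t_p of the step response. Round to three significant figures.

t_p = π/ω_d with ω_d = 0.296 (the imaginary part), so t_p = 10.6 s.

t_p ≈ 10.6 s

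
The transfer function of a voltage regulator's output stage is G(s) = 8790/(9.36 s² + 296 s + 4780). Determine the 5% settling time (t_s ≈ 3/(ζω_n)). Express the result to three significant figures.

t_s ≈ 0.190 s

Dividing through by 9.36: denominator becomes s² + 31.62 s + 510.7.
So ω_n = √510.7 = 22.6 rad/s and ζ = 31.62/(2·22.6) = 0.700.
t_s ≈ 3/(ζω_n) = 0.190 s.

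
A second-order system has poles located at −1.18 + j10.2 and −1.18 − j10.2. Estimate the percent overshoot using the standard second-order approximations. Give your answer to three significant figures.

The poles are at −σ ± jω_d with σ = 1.18 and ω_d = 10.2, so ω_n = √(σ²+ω_d²) = 10.3 rad/s and ζ = σ/ω_n = 0.115.
Overshoot: exp(−π·0.115/√(1−0.115²)) = 0.695, i.e. 69.5%.

%OS ≈ 69.5%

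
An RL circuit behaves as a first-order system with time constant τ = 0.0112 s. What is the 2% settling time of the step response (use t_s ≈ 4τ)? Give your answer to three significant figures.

t_s ≈ 0.0448 s

t_s ≈ 4τ = 0.0448 s.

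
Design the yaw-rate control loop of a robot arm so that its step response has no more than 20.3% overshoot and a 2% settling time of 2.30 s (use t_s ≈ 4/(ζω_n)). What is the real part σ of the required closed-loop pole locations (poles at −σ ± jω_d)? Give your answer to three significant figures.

σ ≈ 1.74

The settling-time spec alone fixes σ = ζω_n = 4/t_s = 4/2.30 = 1.74.
(Overshoot then fixes ζ = 0.453 and hence ω_d = σ·√(1−ζ²)/ζ = 3.43 rad/s.)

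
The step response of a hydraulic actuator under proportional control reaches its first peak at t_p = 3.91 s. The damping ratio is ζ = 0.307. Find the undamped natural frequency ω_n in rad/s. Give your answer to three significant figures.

ω_n ≈ 0.844 rad/s

Peak time t_p = π/ω_d, so ω_d = π/t_p = π/3.91 = 0.803 rad/s.
ω_n = ω_d/√(1−ζ²) = 0.803/√0.906 = 0.844 rad/s.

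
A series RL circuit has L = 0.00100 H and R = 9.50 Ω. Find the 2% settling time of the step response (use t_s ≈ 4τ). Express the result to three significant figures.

τ = L/R = 0.00100/9.50 = 0.000105 s.
t_s ≈ 4τ = 0.000421 s.

t_s ≈ 0.000421 s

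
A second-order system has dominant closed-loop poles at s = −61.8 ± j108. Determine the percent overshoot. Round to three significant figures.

%OS ≈ 16.6%

The poles are at −σ ± jω_d with σ = 61.8 and ω_d = 108, so ω_n = √(σ²+ω_d²) = 124 rad/s and ζ = σ/ω_n = 0.497.
%OS = 100 e^{−πζ/√(1−ζ²)} with ζ = 0.497 gives 16.6%.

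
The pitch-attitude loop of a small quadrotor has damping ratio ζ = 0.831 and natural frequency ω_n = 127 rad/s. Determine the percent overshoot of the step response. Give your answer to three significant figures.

%OS ≈ 0.916%

For an underdamped second-order system, %OS = 100·exp(−πζ/√(1−ζ²)).
πζ/√(1−ζ²) = π·0.831/√(1−0.691) = 4.693, so %OS = 100·e^(−4.693) = 0.916%.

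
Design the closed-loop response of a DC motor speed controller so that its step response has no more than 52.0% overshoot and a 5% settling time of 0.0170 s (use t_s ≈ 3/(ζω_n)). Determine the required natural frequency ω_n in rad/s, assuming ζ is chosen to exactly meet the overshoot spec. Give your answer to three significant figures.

ω_n ≈ 866 rad/s

ζ = −ln(OS)/√(π² + (ln OS)²). With OS = 0.520, ln OS = −0.6539 and ζ = 0.6539/3.209 = 0.204.
From t_s ≈ 3/(ζω_n): ω_n = 3/(ζ·t_s) = 3/(0.204·0.0170) = 866 rad/s.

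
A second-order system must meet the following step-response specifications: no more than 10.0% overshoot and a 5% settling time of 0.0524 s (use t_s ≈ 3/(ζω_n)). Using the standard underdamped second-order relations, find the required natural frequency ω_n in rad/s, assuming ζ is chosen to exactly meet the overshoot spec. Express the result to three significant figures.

ζ = −ln(OS)/√(π² + (ln OS)²). With OS = 0.100, ln OS = −2.303 and ζ = 2.303/3.895 = 0.591.
Then ω_n = 3/(ζ t_s) = 3/(0.591 × 0.0524) = 96.8 rad/s.

ω_n ≈ 96.8 rad/s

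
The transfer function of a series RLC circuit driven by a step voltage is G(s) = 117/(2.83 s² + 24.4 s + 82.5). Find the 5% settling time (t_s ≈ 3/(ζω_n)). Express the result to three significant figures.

Dividing through by 2.83: denominator becomes s² + 8.622 s + 29.15.
So ω_n = √29.15 = 5.40 rad/s and ζ = 8.622/(2·5.40) = 0.798.
t_s ≈ 3/(ζω_n) = 0.696 s.

t_s ≈ 0.696 s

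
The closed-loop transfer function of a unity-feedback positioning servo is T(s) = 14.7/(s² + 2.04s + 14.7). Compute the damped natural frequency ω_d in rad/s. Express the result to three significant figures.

ω_d ≈ 3.70 rad/s

Comparing the denominator to s² + 2ζω_n s + ω_n²: ω_n = √14.7 = 3.83 rad/s, and 2ζω_n = 2.04 so ζ = 2.04/(2·3.83) = 0.266.
The damped frequency ω_d = ω_n√(1−ζ²) = 3.70 rad/s.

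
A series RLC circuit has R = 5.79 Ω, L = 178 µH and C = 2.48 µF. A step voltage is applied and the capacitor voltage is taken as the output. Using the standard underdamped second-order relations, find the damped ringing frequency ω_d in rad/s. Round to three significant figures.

For a series RLC circuit (capacitor voltage as output), ω_n = 1/√(LC) = 1/√(178 µH · 2.48 µF) = 47600 rad/s.
ζ = (R/2)·√(C/L) = (5.79/2)·√(2.48 µF/178 µH) = 0.342.
The damped frequency ω_d = ω_n√(1−ζ²) = 44700 rad/s.

ω_d ≈ 44700 rad/s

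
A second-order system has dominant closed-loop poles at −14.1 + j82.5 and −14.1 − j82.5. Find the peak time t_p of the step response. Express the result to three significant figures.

t_p ≈ 0.0381 s

t_p = π/ω_d with ω_d = 82.5 (the imaginary part), so t_p = 0.0381 s.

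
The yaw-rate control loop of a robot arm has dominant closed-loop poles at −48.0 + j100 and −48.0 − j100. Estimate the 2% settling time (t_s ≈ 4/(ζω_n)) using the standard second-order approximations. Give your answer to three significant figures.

For poles at −σ ± jω_d, ζω_n = σ = 48.0, so t_s ≈ 4/σ = 0.0833 s.

t_s ≈ 0.0833 s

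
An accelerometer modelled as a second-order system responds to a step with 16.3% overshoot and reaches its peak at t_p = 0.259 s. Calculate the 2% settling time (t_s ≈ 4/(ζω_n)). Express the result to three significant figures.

The overshoot fixes ζ = −ln(OS)/√(π²+ln²(OS)) = 0.500.
From t_p = π/ω_d, ω_d = π/0.259 = 12.1 rad/s, so ω_n = ω_d/√(1−ζ²) = 14.0 rad/s.
t_s ≈ 4/(ζω_n) = 4/(0.500·14.0) = 0.571 s.

t_s ≈ 0.571 s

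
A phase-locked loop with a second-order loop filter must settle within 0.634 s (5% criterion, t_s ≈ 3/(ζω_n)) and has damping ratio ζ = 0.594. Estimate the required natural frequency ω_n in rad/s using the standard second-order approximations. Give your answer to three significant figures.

Rearranging t_s ≈ 3/(ζω_n) gives ω_n = 3/(ζ·t_s) = 3/(0.594 × 0.634) = 7.97 rad/s.

ω_n ≈ 7.97 rad/s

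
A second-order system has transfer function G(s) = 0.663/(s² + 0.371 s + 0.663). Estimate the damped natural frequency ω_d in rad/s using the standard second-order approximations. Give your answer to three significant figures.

Comparing the denominator to s² + 2ζω_n s + ω_n²: ω_n = √0.663 = 0.814 rad/s, and 2ζω_n = 0.371 so ζ = 0.371/(2·0.814) = 0.228.
The damped frequency ω_d = ω_n√(1−ζ²) = 0.793 rad/s.

ω_d ≈ 0.793 rad/s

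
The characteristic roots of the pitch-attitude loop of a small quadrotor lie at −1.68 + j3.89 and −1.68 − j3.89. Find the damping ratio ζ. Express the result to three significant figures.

|pole| = ω_n = √(1.68² + 3.89²) = 4.24 rad/s; ζ = cos θ = σ/ω_n = 0.396.

ζ ≈ 0.396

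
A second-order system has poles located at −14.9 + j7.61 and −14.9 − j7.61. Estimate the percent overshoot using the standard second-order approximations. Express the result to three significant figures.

%OS ≈ 0.213%

|pole| = ω_n = √(14.9² + 7.61²) = 16.7 rad/s; ζ = cos θ = σ/ω_n = 0.891.
%OS = 100·exp(−πζ/√(1−ζ²)) = 0.213%.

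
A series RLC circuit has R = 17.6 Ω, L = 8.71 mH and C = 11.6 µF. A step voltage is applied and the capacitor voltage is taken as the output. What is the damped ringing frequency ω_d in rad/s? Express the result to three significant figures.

ω_d ≈ 2980 rad/s

For a series RLC circuit (capacitor voltage as output), ω_n = 1/√(LC) = 1/√(8.71 mH · 11.6 µF) = 3150 rad/s.
ζ = (R/2)·√(C/L) = (17.6/2)·√(11.6 µF/8.71 mH) = 0.321.
The damped frequency ω_d = ω_n√(1−ζ²) = 2980 rad/s.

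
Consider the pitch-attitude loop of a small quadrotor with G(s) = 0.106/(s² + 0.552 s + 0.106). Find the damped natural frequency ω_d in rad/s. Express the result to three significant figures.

ω_d ≈ 0.173 rad/s

Comparing the denominator to s² + 2ζω_n s + ω_n²: ω_n = √0.106 = 0.326 rad/s, and 2ζω_n = 0.552 so ζ = 0.552/(2·0.326) = 0.848.
ω_d = 0.326·√(1 − 0.848²) = 0.173 rad/s.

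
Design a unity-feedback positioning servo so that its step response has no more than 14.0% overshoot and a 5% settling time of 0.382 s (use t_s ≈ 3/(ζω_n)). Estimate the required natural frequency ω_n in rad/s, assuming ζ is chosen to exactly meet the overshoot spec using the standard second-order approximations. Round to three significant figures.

ω_n ≈ 14.8 rad/s

ζ = −ln(OS)/√(π² + (ln OS)²). With OS = 0.140, ln OS = −1.966 and ζ = 1.966/3.706 = 0.531.
From t_s ≈ 3/(ζω_n): ω_n = 3/(ζ·t_s) = 3/(0.531·0.382) = 14.8 rad/s.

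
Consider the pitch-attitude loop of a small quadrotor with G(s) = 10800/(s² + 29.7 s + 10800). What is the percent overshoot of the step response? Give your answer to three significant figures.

ω_n = √10800 = 104 rad/s; ζ = 29.7/(2·104) = 0.143.
Overshoot: exp(−π·0.143/√(1−0.143²)) = 0.635, i.e. 63.5%.

%OS ≈ 63.5%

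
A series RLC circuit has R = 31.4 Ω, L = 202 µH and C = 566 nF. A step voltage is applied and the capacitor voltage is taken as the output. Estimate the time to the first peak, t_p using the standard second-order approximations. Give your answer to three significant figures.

For a series RLC circuit (capacitor voltage as output), ω_n = 1/√(LC) = 1/√(202 µH · 566 nF) = 93500 rad/s.
ζ = (R/2)·√(C/L) = (31.4/2)·√(566 nF/202 µH) = 0.831.
ω_d = 93500·√(1 − 0.831²) = 52000 rad/s. t_p = π/ω_d = 0.0000604 s.

t_p ≈ 0.0000604 s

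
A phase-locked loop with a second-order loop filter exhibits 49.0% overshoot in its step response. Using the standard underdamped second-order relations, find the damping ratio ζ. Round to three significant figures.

Inverting the overshoot relation: ζ = |ln 0.490|/√(π² + ln²0.490) = 0.221.

ζ ≈ 0.221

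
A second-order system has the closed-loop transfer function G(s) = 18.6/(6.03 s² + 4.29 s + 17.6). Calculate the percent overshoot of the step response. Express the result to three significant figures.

Dividing through by 6.03: denominator becomes s² + 0.7114 s + 2.919.
So ω_n = √2.919 = 1.71 rad/s and ζ = 0.7114/(2·1.71) = 0.208.
Overshoot: exp(−π·0.208/√(1−0.208²)) = 0.512, i.e. 51.2%.

%OS ≈ 51.2%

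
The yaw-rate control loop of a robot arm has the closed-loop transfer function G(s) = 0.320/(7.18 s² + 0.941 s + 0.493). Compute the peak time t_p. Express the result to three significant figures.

t_p ≈ 12.4 s

Dividing through by 7.18: denominator becomes s² + 0.1311 s + 0.06866.
So ω_n = √0.06866 = 0.262 rad/s and ζ = 0.1311/(2·0.262) = 0.250.
ω_d = ω_n√(1−ζ²) = 0.254 rad/s. t_p = π/ω_d = 12.4 s.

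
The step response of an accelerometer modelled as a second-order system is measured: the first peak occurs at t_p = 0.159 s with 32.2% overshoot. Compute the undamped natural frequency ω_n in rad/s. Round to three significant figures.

ω_n ≈ 21.0 rad/s

From the overshoot, ζ = −ln(OS)/√(π²+ln²(OS)) = 0.339.
From t_p = π/ω_d, ω_d = π/0.159 = 19.8 rad/s, so ω_n = ω_d/√(1−ζ²) = 21.0 rad/s.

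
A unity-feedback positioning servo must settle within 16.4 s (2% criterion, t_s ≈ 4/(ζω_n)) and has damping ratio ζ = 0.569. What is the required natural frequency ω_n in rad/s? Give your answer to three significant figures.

ω_n ≈ 0.429 rad/s

Rearranging t_s ≈ 4/(ζω_n) gives ω_n = 4/(ζ·t_s) = 4/(0.569 × 16.4) = 0.429 rad/s.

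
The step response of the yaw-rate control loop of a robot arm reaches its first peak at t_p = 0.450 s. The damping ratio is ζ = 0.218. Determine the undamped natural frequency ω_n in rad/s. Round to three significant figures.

Peak time t_p = π/ω_d, so ω_d = π/t_p = π/0.450 = 6.98 rad/s.
ω_n = ω_d/√(1−ζ²) = 6.98/√0.952 = 7.15 rad/s.

ω_n ≈ 7.15 rad/s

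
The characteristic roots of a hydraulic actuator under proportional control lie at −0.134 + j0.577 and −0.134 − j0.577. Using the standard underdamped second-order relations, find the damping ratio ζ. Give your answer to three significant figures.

|pole| = ω_n = √(0.134² + 0.577²) = 0.592 rad/s; ζ = cos θ = σ/ω_n = 0.226.

ζ ≈ 0.226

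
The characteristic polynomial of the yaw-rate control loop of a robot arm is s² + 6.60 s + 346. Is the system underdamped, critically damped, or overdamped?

a² − 4b = 6.60² − 4·346 < 0 (complex roots); the system is underdamped.

underdamped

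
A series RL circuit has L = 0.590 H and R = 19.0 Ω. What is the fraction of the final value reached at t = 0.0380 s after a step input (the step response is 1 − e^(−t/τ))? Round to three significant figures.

τ = L/R = 0.590/19.0 = 0.0311 s.
y(t)/y_∞ = 1 − e^(−t/τ) = 1 − e^(−0.0380/0.0311) = 1 − e^(−1.22) = 0.706.

y/y_∞ ≈ 0.706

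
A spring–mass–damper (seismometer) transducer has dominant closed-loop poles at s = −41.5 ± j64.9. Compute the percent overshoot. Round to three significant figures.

|pole| = ω_n = √(41.5² + 64.9²) = 77.0 rad/s; ζ = cos θ = σ/ω_n = 0.539.
%OS = 100·exp(−πζ/√(1−ζ²)) = 13.4%.

%OS ≈ 13.4%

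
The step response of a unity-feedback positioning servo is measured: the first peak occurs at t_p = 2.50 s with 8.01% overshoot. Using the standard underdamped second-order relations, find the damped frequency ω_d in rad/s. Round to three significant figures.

t_p = π/ω_d, so ω_d = π/2.50 = 1.26 rad/s.

ω_d ≈ 1.26 rad/s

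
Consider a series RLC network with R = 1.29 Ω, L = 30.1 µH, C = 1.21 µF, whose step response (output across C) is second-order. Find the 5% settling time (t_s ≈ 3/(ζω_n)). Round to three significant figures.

t_s ≈ 0.000140 s

For a series RLC circuit (capacitor voltage as output), ω_n = 1/√(LC) = 1/√(30.1 µH · 1.21 µF) = 166000 rad/s.
ζ = (R/2)·√(C/L) = (1.29/2)·√(1.21 µF/30.1 µH) = 0.129.
t_s ≈ 3/(ζω_n) = 0.000140 s.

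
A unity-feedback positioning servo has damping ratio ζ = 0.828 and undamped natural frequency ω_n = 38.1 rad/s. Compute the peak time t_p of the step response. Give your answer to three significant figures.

The damped frequency is ω_d = ω_n√(1−ζ²) = 38.1·√(1−0.686) = 21.4 rad/s.
Peak time t_p = π/ω_d = π/21.4 = 0.147 s.

t_p ≈ 0.147 s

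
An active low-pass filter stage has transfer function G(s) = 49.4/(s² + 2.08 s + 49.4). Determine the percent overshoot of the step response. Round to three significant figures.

%OS ≈ 62.5%

Comparing the denominator to s² + 2ζω_n s + ω_n²: ω_n = √49.4 = 7.03 rad/s, and 2ζω_n = 2.08 so ζ = 2.08/(2·7.03) = 0.148.
%OS = 100·exp(−πζ/√(1−ζ²)) = 62.5%.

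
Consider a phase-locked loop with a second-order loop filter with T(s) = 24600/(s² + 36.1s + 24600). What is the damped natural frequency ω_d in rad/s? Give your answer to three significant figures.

ω_d ≈ 156 rad/s

ω_n = √24600 = 157 rad/s; ζ = 36.1/(2·157) = 0.115.
ω_d = ω_n√(1−ζ²) = 156 rad/s.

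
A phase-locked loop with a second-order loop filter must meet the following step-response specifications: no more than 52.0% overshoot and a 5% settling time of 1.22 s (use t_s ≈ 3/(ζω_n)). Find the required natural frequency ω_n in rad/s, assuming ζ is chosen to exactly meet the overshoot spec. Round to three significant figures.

ζ = −ln(OS)/√(π² + (ln OS)²). With OS = 0.520, ln OS = −0.6539 and ζ = 0.6539/3.209 = 0.204.
Then ω_n = 3/(ζ t_s) = 3/(0.204 × 1.22) = 12.1 rad/s.

ω_n ≈ 12.1 rad/s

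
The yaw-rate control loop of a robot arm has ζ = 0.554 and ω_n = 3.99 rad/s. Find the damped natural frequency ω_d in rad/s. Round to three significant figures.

ω_d ≈ 3.32 rad/s

ω_d = ω_n√(1−ζ²) = 3.99·√0.693 = 3.32 rad/s.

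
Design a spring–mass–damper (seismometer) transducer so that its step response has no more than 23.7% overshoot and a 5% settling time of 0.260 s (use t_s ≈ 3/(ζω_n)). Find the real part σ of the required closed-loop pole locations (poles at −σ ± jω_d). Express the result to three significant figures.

The settling-time spec alone fixes σ = ζω_n = 3/t_s = 3/0.260 = 11.5.
(Overshoot then fixes ζ = 0.417 and hence ω_d = σ·√(1−ζ²)/ζ = 25.2 rad/s.)

σ ≈ 11.5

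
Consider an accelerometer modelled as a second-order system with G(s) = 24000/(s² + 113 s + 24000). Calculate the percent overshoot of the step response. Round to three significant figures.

%OS ≈ 29.2%

Matching coefficients with s² + 2ζω_n s + ω_n² gives ω_n² = 24000 ⇒ ω_n = 155 rad/s, and ζ = 113/(2ω_n) = 0.365.
%OS = 100 e^{−πζ/√(1−ζ²)} with ζ = 0.365 gives 29.2%.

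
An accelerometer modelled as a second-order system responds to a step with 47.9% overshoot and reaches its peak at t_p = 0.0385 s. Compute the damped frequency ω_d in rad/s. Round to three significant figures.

ω_d ≈ 81.6 rad/s

t_p = π/ω_d, so ω_d = π/0.0385 = 81.6 rad/s.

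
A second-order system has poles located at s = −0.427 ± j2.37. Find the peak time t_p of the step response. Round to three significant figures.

t_p = π/ω_d with ω_d = 2.37 (the imaginary part), so t_p = 1.33 s.

t_p ≈ 1.33 s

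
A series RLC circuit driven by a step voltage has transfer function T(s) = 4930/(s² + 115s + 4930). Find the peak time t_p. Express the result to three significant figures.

t_p ≈ 0.0780 s

Matching coefficients with s² + 2ζω_n s + ω_n² gives ω_n² = 4930 ⇒ ω_n = 70.2 rad/s, and ζ = 115/(2ω_n) = 0.819.
ω_d = 70.2·√(1 − 0.819²) = 40.3 rad/s. Then t_p = π/ω_d = 0.0780 s.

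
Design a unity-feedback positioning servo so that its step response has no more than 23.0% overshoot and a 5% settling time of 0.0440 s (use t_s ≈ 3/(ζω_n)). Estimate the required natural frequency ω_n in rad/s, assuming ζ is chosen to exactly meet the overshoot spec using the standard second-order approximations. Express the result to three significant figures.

ω_n ≈ 161 rad/s

From %OS = 100·exp(−πζ/√(1−ζ²)), invert to get ζ = −ln(OS)/√(π² + ln²(OS)) with OS = 0.230.
−ln 0.230 = 1.470, so ζ = 1.470/√(π² + 2.160) = 0.424.
Then ω_n = 3/(ζ t_s) = 3/(0.424 × 0.0440) = 161 rad/s.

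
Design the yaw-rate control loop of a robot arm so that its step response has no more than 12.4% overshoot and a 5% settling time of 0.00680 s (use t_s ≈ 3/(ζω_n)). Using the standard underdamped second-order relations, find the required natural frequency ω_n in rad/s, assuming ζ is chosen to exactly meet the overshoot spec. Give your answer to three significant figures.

ω_n ≈ 797 rad/s

Inverting the overshoot relation: ζ = |ln 0.124|/√(π² + ln²0.124) = 0.553.
Then ω_n = 3/(ζ t_s) = 3/(0.553 × 0.00680) = 797 rad/s.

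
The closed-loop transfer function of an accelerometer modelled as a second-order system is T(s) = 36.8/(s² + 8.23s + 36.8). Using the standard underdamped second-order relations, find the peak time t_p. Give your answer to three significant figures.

ω_n = √36.8 = 6.07 rad/s; ζ = 8.23/(2·6.07) = 0.678.
ω_d = 6.07·√(1 − 0.678²) = 4.46 rad/s. Then t_p = π/ω_d = 0.705 s.

t_p ≈ 0.705 s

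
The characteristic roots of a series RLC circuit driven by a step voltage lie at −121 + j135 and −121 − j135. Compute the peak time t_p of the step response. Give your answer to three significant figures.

t_p ≈ 0.0233 s

t_p = π/ω_d with ω_d = 135 (the imaginary part), so t_p = 0.0233 s.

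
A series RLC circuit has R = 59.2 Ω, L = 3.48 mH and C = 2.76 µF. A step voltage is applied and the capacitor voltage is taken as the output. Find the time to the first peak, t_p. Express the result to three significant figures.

t_p ≈ 0.000557 s

For a series RLC circuit (capacitor voltage as output), ω_n = 1/√(LC) = 1/√(3.48 mH · 2.76 µF) = 10200 rad/s.
ζ = (R/2)·√(C/L) = (59.2/2)·√(2.76 µF/3.48 mH) = 0.834.
ω_d = ω_n√(1−ζ²) = 5640 rad/s. t_p = π/ω_d = 0.000557 s.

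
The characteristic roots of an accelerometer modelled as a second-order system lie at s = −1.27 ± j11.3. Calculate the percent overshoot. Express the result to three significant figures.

With σ = 1.27, ω_d = 11.3: ω_n = √(σ²+ω_d²) = 11.4 rad/s, ζ = σ/ω_n = 0.112.
%OS = 100·exp(−πζ/√(1−ζ²)) = 70.3%.

%OS ≈ 70.3%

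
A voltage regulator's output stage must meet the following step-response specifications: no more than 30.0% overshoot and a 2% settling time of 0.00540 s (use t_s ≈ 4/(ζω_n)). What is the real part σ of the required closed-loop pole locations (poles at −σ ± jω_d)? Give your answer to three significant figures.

σ ≈ 741

The settling-time spec alone fixes σ = ζω_n = 4/t_s = 4/0.00540 = 741.
(Overshoot then fixes ζ = 0.358 and hence ω_d = σ·√(1−ζ²)/ζ = 1930 rad/s.)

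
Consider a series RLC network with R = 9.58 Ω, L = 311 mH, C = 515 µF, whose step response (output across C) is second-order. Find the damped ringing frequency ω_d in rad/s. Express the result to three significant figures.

ω_d ≈ 77.5 rad/s

For a series RLC circuit (capacitor voltage as output), ω_n = 1/√(LC) = 1/√(311 mH · 515 µF) = 79.0 rad/s.
ζ = (R/2)·√(C/L) = (9.58/2)·√(515 µF/311 mH) = 0.195.
ω_d = 79.0·√(1 − 0.195²) = 77.5 rad/s.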